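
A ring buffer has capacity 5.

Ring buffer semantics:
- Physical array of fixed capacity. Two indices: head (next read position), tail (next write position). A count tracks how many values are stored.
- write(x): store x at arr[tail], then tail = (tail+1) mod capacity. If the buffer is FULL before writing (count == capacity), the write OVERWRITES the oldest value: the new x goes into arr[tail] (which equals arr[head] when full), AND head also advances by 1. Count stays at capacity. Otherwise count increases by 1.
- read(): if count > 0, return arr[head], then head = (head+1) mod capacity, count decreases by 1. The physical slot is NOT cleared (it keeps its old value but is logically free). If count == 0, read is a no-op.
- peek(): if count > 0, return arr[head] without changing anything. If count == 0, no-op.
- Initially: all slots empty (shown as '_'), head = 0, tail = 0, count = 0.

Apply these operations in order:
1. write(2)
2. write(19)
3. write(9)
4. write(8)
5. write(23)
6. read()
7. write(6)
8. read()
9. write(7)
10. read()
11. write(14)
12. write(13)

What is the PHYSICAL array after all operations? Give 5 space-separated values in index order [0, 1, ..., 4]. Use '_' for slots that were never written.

Answer: 6 7 14 13 23

Derivation:
After op 1 (write(2)): arr=[2 _ _ _ _] head=0 tail=1 count=1
After op 2 (write(19)): arr=[2 19 _ _ _] head=0 tail=2 count=2
After op 3 (write(9)): arr=[2 19 9 _ _] head=0 tail=3 count=3
After op 4 (write(8)): arr=[2 19 9 8 _] head=0 tail=4 count=4
After op 5 (write(23)): arr=[2 19 9 8 23] head=0 tail=0 count=5
After op 6 (read()): arr=[2 19 9 8 23] head=1 tail=0 count=4
After op 7 (write(6)): arr=[6 19 9 8 23] head=1 tail=1 count=5
After op 8 (read()): arr=[6 19 9 8 23] head=2 tail=1 count=4
After op 9 (write(7)): arr=[6 7 9 8 23] head=2 tail=2 count=5
After op 10 (read()): arr=[6 7 9 8 23] head=3 tail=2 count=4
After op 11 (write(14)): arr=[6 7 14 8 23] head=3 tail=3 count=5
After op 12 (write(13)): arr=[6 7 14 13 23] head=4 tail=4 count=5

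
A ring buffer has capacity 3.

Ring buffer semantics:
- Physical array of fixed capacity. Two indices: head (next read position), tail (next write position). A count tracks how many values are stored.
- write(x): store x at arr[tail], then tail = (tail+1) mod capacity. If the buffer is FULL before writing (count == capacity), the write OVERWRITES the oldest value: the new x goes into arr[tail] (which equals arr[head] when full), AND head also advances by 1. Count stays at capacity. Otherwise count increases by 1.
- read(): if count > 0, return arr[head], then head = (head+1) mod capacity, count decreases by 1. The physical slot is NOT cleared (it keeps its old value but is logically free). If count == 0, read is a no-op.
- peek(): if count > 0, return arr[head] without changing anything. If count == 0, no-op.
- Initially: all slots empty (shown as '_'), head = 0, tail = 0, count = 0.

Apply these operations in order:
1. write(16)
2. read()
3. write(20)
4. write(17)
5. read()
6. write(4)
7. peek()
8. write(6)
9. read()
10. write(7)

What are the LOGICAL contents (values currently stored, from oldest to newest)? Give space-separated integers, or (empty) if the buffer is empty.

Answer: 4 6 7

Derivation:
After op 1 (write(16)): arr=[16 _ _] head=0 tail=1 count=1
After op 2 (read()): arr=[16 _ _] head=1 tail=1 count=0
After op 3 (write(20)): arr=[16 20 _] head=1 tail=2 count=1
After op 4 (write(17)): arr=[16 20 17] head=1 tail=0 count=2
After op 5 (read()): arr=[16 20 17] head=2 tail=0 count=1
After op 6 (write(4)): arr=[4 20 17] head=2 tail=1 count=2
After op 7 (peek()): arr=[4 20 17] head=2 tail=1 count=2
After op 8 (write(6)): arr=[4 6 17] head=2 tail=2 count=3
After op 9 (read()): arr=[4 6 17] head=0 tail=2 count=2
After op 10 (write(7)): arr=[4 6 7] head=0 tail=0 count=3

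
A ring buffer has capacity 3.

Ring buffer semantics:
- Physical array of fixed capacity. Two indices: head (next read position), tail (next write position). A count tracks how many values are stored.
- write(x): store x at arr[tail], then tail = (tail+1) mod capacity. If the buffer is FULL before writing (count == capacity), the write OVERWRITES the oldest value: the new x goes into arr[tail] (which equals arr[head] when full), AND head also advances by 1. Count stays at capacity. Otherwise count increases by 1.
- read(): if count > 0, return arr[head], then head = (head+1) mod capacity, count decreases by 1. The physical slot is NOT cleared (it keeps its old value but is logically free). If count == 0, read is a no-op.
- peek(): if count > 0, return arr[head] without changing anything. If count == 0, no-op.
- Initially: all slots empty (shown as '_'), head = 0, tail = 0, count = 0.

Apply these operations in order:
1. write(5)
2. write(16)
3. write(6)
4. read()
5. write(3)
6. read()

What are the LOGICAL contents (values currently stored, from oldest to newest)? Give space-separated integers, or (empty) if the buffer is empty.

Answer: 6 3

Derivation:
After op 1 (write(5)): arr=[5 _ _] head=0 tail=1 count=1
After op 2 (write(16)): arr=[5 16 _] head=0 tail=2 count=2
After op 3 (write(6)): arr=[5 16 6] head=0 tail=0 count=3
After op 4 (read()): arr=[5 16 6] head=1 tail=0 count=2
After op 5 (write(3)): arr=[3 16 6] head=1 tail=1 count=3
After op 6 (read()): arr=[3 16 6] head=2 tail=1 count=2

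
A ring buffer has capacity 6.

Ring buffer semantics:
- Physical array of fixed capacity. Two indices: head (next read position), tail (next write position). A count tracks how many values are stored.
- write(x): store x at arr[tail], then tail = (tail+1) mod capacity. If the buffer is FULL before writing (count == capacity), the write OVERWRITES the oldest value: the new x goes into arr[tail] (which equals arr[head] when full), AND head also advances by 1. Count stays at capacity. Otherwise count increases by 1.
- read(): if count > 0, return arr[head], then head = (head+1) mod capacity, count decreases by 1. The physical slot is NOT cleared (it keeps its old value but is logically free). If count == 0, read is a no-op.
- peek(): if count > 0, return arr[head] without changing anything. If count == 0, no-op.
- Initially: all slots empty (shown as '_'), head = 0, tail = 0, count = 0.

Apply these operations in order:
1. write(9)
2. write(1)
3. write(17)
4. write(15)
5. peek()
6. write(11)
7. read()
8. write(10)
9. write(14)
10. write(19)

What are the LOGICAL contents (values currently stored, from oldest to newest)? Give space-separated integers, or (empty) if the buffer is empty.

Answer: 17 15 11 10 14 19

Derivation:
After op 1 (write(9)): arr=[9 _ _ _ _ _] head=0 tail=1 count=1
After op 2 (write(1)): arr=[9 1 _ _ _ _] head=0 tail=2 count=2
After op 3 (write(17)): arr=[9 1 17 _ _ _] head=0 tail=3 count=3
After op 4 (write(15)): arr=[9 1 17 15 _ _] head=0 tail=4 count=4
After op 5 (peek()): arr=[9 1 17 15 _ _] head=0 tail=4 count=4
After op 6 (write(11)): arr=[9 1 17 15 11 _] head=0 tail=5 count=5
After op 7 (read()): arr=[9 1 17 15 11 _] head=1 tail=5 count=4
After op 8 (write(10)): arr=[9 1 17 15 11 10] head=1 tail=0 count=5
After op 9 (write(14)): arr=[14 1 17 15 11 10] head=1 tail=1 count=6
After op 10 (write(19)): arr=[14 19 17 15 11 10] head=2 tail=2 count=6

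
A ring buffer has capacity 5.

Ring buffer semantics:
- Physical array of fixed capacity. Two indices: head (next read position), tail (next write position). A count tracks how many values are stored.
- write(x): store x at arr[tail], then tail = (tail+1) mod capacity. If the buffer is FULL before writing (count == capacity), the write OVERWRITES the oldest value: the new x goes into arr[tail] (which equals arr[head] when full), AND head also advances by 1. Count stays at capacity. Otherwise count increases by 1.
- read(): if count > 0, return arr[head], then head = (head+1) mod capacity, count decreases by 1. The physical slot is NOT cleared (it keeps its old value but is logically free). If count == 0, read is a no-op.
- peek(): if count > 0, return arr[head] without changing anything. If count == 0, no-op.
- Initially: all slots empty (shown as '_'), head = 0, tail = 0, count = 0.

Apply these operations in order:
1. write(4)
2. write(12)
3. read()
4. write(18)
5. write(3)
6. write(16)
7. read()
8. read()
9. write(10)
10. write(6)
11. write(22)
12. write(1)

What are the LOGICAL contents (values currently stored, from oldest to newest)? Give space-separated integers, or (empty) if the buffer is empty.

After op 1 (write(4)): arr=[4 _ _ _ _] head=0 tail=1 count=1
After op 2 (write(12)): arr=[4 12 _ _ _] head=0 tail=2 count=2
After op 3 (read()): arr=[4 12 _ _ _] head=1 tail=2 count=1
After op 4 (write(18)): arr=[4 12 18 _ _] head=1 tail=3 count=2
After op 5 (write(3)): arr=[4 12 18 3 _] head=1 tail=4 count=3
After op 6 (write(16)): arr=[4 12 18 3 16] head=1 tail=0 count=4
After op 7 (read()): arr=[4 12 18 3 16] head=2 tail=0 count=3
After op 8 (read()): arr=[4 12 18 3 16] head=3 tail=0 count=2
After op 9 (write(10)): arr=[10 12 18 3 16] head=3 tail=1 count=3
After op 10 (write(6)): arr=[10 6 18 3 16] head=3 tail=2 count=4
After op 11 (write(22)): arr=[10 6 22 3 16] head=3 tail=3 count=5
After op 12 (write(1)): arr=[10 6 22 1 16] head=4 tail=4 count=5

Answer: 16 10 6 22 1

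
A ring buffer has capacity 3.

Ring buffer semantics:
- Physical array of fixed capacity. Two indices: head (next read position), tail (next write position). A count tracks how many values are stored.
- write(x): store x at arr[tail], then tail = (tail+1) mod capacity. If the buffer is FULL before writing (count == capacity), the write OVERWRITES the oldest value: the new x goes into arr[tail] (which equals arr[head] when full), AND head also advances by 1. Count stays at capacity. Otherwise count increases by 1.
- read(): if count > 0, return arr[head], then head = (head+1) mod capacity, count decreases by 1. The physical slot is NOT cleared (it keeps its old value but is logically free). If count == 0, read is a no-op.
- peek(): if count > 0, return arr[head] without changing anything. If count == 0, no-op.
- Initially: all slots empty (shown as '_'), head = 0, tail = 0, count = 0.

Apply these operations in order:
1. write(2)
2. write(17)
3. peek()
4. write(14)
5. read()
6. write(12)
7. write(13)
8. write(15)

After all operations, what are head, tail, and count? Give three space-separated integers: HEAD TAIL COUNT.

Answer: 0 0 3

Derivation:
After op 1 (write(2)): arr=[2 _ _] head=0 tail=1 count=1
After op 2 (write(17)): arr=[2 17 _] head=0 tail=2 count=2
After op 3 (peek()): arr=[2 17 _] head=0 tail=2 count=2
After op 4 (write(14)): arr=[2 17 14] head=0 tail=0 count=3
After op 5 (read()): arr=[2 17 14] head=1 tail=0 count=2
After op 6 (write(12)): arr=[12 17 14] head=1 tail=1 count=3
After op 7 (write(13)): arr=[12 13 14] head=2 tail=2 count=3
After op 8 (write(15)): arr=[12 13 15] head=0 tail=0 count=3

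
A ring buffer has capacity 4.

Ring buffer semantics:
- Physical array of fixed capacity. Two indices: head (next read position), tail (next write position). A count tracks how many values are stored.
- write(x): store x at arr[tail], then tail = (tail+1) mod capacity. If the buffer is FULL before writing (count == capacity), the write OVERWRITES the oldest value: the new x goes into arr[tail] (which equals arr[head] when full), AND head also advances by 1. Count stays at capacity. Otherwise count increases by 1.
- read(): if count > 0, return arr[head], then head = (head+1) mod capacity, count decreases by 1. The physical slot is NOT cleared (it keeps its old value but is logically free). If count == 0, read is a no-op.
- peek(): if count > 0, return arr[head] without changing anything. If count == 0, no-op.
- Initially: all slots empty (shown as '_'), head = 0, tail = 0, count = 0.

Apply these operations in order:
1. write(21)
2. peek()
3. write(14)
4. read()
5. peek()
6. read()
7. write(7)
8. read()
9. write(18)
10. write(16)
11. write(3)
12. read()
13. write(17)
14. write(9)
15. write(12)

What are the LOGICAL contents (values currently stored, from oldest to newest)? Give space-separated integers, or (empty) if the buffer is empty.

After op 1 (write(21)): arr=[21 _ _ _] head=0 tail=1 count=1
After op 2 (peek()): arr=[21 _ _ _] head=0 tail=1 count=1
After op 3 (write(14)): arr=[21 14 _ _] head=0 tail=2 count=2
After op 4 (read()): arr=[21 14 _ _] head=1 tail=2 count=1
After op 5 (peek()): arr=[21 14 _ _] head=1 tail=2 count=1
After op 6 (read()): arr=[21 14 _ _] head=2 tail=2 count=0
After op 7 (write(7)): arr=[21 14 7 _] head=2 tail=3 count=1
After op 8 (read()): arr=[21 14 7 _] head=3 tail=3 count=0
After op 9 (write(18)): arr=[21 14 7 18] head=3 tail=0 count=1
After op 10 (write(16)): arr=[16 14 7 18] head=3 tail=1 count=2
After op 11 (write(3)): arr=[16 3 7 18] head=3 tail=2 count=3
After op 12 (read()): arr=[16 3 7 18] head=0 tail=2 count=2
After op 13 (write(17)): arr=[16 3 17 18] head=0 tail=3 count=3
After op 14 (write(9)): arr=[16 3 17 9] head=0 tail=0 count=4
After op 15 (write(12)): arr=[12 3 17 9] head=1 tail=1 count=4

Answer: 3 17 9 12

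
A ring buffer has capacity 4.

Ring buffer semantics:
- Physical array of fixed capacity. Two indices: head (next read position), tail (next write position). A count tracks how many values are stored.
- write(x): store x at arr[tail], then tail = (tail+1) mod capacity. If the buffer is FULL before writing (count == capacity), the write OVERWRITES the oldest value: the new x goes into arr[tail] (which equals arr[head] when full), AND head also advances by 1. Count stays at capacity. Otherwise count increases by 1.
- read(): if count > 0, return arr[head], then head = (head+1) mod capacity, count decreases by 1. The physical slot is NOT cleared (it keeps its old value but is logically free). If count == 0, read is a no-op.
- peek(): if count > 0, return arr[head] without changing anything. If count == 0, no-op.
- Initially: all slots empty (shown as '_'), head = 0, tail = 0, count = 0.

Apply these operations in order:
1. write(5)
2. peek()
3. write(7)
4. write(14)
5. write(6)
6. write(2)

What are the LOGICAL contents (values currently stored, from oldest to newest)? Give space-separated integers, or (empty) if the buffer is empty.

After op 1 (write(5)): arr=[5 _ _ _] head=0 tail=1 count=1
After op 2 (peek()): arr=[5 _ _ _] head=0 tail=1 count=1
After op 3 (write(7)): arr=[5 7 _ _] head=0 tail=2 count=2
After op 4 (write(14)): arr=[5 7 14 _] head=0 tail=3 count=3
After op 5 (write(6)): arr=[5 7 14 6] head=0 tail=0 count=4
After op 6 (write(2)): arr=[2 7 14 6] head=1 tail=1 count=4

Answer: 7 14 6 2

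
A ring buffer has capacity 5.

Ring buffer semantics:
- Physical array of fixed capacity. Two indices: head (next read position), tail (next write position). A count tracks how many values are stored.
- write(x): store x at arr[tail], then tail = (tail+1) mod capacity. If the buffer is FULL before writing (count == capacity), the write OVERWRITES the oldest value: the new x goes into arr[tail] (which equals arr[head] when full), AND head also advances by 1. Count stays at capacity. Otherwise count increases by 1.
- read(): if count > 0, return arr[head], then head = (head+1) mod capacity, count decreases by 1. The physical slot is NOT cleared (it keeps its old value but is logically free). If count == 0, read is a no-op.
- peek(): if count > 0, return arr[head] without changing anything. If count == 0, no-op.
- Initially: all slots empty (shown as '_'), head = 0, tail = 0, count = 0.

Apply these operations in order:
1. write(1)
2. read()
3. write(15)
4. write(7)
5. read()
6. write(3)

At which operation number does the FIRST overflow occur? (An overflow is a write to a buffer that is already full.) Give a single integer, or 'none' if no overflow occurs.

After op 1 (write(1)): arr=[1 _ _ _ _] head=0 tail=1 count=1
After op 2 (read()): arr=[1 _ _ _ _] head=1 tail=1 count=0
After op 3 (write(15)): arr=[1 15 _ _ _] head=1 tail=2 count=1
After op 4 (write(7)): arr=[1 15 7 _ _] head=1 tail=3 count=2
After op 5 (read()): arr=[1 15 7 _ _] head=2 tail=3 count=1
After op 6 (write(3)): arr=[1 15 7 3 _] head=2 tail=4 count=2

Answer: none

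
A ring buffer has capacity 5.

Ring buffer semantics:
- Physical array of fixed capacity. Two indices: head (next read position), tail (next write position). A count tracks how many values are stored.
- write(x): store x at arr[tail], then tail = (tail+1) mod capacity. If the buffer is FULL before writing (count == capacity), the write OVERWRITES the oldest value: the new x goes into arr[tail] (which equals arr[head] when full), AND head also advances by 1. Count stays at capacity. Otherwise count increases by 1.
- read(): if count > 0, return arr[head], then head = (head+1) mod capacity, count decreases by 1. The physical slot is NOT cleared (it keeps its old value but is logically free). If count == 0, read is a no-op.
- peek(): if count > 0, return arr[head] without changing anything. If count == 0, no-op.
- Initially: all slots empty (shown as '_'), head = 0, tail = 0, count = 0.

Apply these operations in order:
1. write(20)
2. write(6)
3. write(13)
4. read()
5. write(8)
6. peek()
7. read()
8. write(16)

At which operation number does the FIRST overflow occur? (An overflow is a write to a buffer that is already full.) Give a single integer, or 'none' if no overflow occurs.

Answer: none

Derivation:
After op 1 (write(20)): arr=[20 _ _ _ _] head=0 tail=1 count=1
After op 2 (write(6)): arr=[20 6 _ _ _] head=0 tail=2 count=2
After op 3 (write(13)): arr=[20 6 13 _ _] head=0 tail=3 count=3
After op 4 (read()): arr=[20 6 13 _ _] head=1 tail=3 count=2
After op 5 (write(8)): arr=[20 6 13 8 _] head=1 tail=4 count=3
After op 6 (peek()): arr=[20 6 13 8 _] head=1 tail=4 count=3
After op 7 (read()): arr=[20 6 13 8 _] head=2 tail=4 count=2
After op 8 (write(16)): arr=[20 6 13 8 16] head=2 tail=0 count=3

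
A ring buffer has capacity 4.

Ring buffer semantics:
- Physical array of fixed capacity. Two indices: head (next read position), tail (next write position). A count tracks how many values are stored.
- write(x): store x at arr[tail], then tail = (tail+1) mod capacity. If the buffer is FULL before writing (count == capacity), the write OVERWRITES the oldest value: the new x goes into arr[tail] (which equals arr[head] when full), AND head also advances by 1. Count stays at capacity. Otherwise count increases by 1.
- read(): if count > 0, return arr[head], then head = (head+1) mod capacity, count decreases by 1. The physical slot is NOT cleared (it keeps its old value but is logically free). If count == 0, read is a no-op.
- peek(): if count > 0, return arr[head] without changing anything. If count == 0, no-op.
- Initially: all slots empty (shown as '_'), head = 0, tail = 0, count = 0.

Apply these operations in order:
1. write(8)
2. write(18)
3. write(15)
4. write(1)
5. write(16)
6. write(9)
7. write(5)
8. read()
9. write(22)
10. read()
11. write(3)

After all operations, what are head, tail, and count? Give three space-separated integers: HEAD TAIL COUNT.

Answer: 1 1 4

Derivation:
After op 1 (write(8)): arr=[8 _ _ _] head=0 tail=1 count=1
After op 2 (write(18)): arr=[8 18 _ _] head=0 tail=2 count=2
After op 3 (write(15)): arr=[8 18 15 _] head=0 tail=3 count=3
After op 4 (write(1)): arr=[8 18 15 1] head=0 tail=0 count=4
After op 5 (write(16)): arr=[16 18 15 1] head=1 tail=1 count=4
After op 6 (write(9)): arr=[16 9 15 1] head=2 tail=2 count=4
After op 7 (write(5)): arr=[16 9 5 1] head=3 tail=3 count=4
After op 8 (read()): arr=[16 9 5 1] head=0 tail=3 count=3
After op 9 (write(22)): arr=[16 9 5 22] head=0 tail=0 count=4
After op 10 (read()): arr=[16 9 5 22] head=1 tail=0 count=3
After op 11 (write(3)): arr=[3 9 5 22] head=1 tail=1 count=4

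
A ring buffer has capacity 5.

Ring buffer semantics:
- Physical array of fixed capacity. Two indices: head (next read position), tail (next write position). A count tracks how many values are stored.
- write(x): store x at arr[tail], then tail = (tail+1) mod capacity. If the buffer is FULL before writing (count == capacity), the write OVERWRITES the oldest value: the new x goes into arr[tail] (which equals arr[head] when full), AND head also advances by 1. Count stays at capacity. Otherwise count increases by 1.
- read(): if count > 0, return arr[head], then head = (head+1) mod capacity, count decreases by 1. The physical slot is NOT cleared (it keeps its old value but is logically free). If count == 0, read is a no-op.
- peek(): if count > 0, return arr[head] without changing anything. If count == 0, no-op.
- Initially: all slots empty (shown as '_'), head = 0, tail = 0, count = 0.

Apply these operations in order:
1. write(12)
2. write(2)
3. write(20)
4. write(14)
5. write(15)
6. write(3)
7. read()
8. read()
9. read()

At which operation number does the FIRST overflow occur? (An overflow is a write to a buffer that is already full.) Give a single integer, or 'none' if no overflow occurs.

After op 1 (write(12)): arr=[12 _ _ _ _] head=0 tail=1 count=1
After op 2 (write(2)): arr=[12 2 _ _ _] head=0 tail=2 count=2
After op 3 (write(20)): arr=[12 2 20 _ _] head=0 tail=3 count=3
After op 4 (write(14)): arr=[12 2 20 14 _] head=0 tail=4 count=4
After op 5 (write(15)): arr=[12 2 20 14 15] head=0 tail=0 count=5
After op 6 (write(3)): arr=[3 2 20 14 15] head=1 tail=1 count=5
After op 7 (read()): arr=[3 2 20 14 15] head=2 tail=1 count=4
After op 8 (read()): arr=[3 2 20 14 15] head=3 tail=1 count=3
After op 9 (read()): arr=[3 2 20 14 15] head=4 tail=1 count=2

Answer: 6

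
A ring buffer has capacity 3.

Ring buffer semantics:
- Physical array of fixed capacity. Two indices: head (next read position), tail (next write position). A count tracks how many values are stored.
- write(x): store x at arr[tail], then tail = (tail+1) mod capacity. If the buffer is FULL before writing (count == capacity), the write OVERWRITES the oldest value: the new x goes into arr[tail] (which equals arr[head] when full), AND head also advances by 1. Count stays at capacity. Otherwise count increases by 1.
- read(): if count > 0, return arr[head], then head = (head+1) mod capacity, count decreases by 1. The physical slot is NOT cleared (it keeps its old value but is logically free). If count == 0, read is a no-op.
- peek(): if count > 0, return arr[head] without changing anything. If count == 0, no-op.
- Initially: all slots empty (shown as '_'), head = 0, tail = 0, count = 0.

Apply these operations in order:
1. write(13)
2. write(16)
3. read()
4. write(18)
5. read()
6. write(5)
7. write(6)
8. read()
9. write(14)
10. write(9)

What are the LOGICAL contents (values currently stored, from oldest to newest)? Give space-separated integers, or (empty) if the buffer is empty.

After op 1 (write(13)): arr=[13 _ _] head=0 tail=1 count=1
After op 2 (write(16)): arr=[13 16 _] head=0 tail=2 count=2
After op 3 (read()): arr=[13 16 _] head=1 tail=2 count=1
After op 4 (write(18)): arr=[13 16 18] head=1 tail=0 count=2
After op 5 (read()): arr=[13 16 18] head=2 tail=0 count=1
After op 6 (write(5)): arr=[5 16 18] head=2 tail=1 count=2
After op 7 (write(6)): arr=[5 6 18] head=2 tail=2 count=3
After op 8 (read()): arr=[5 6 18] head=0 tail=2 count=2
After op 9 (write(14)): arr=[5 6 14] head=0 tail=0 count=3
After op 10 (write(9)): arr=[9 6 14] head=1 tail=1 count=3

Answer: 6 14 9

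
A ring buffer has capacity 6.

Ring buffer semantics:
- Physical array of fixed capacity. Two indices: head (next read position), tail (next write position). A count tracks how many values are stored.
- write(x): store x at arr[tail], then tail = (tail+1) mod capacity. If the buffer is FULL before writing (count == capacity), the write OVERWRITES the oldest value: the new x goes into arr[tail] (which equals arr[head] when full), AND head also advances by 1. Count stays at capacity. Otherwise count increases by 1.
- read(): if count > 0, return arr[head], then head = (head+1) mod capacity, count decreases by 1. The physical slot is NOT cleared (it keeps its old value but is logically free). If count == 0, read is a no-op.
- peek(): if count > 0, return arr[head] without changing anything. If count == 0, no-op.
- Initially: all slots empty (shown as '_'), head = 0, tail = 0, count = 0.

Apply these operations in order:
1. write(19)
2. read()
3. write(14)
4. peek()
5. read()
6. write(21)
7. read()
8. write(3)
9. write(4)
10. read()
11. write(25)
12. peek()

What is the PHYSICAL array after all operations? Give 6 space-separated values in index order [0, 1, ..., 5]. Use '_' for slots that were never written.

After op 1 (write(19)): arr=[19 _ _ _ _ _] head=0 tail=1 count=1
After op 2 (read()): arr=[19 _ _ _ _ _] head=1 tail=1 count=0
After op 3 (write(14)): arr=[19 14 _ _ _ _] head=1 tail=2 count=1
After op 4 (peek()): arr=[19 14 _ _ _ _] head=1 tail=2 count=1
After op 5 (read()): arr=[19 14 _ _ _ _] head=2 tail=2 count=0
After op 6 (write(21)): arr=[19 14 21 _ _ _] head=2 tail=3 count=1
After op 7 (read()): arr=[19 14 21 _ _ _] head=3 tail=3 count=0
After op 8 (write(3)): arr=[19 14 21 3 _ _] head=3 tail=4 count=1
After op 9 (write(4)): arr=[19 14 21 3 4 _] head=3 tail=5 count=2
After op 10 (read()): arr=[19 14 21 3 4 _] head=4 tail=5 count=1
After op 11 (write(25)): arr=[19 14 21 3 4 25] head=4 tail=0 count=2
After op 12 (peek()): arr=[19 14 21 3 4 25] head=4 tail=0 count=2

Answer: 19 14 21 3 4 25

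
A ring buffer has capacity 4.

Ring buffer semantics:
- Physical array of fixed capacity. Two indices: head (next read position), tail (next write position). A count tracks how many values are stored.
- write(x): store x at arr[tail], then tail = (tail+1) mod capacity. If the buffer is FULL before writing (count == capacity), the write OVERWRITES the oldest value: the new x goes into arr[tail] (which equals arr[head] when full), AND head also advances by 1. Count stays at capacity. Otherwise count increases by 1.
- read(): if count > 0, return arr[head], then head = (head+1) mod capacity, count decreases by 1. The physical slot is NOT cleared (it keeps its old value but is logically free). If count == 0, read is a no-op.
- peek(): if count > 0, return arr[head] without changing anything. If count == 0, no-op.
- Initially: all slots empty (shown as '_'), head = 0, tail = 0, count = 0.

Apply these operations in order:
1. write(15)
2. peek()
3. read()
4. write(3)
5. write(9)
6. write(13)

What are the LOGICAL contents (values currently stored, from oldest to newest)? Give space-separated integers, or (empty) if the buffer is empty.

After op 1 (write(15)): arr=[15 _ _ _] head=0 tail=1 count=1
After op 2 (peek()): arr=[15 _ _ _] head=0 tail=1 count=1
After op 3 (read()): arr=[15 _ _ _] head=1 tail=1 count=0
After op 4 (write(3)): arr=[15 3 _ _] head=1 tail=2 count=1
After op 5 (write(9)): arr=[15 3 9 _] head=1 tail=3 count=2
After op 6 (write(13)): arr=[15 3 9 13] head=1 tail=0 count=3

Answer: 3 9 13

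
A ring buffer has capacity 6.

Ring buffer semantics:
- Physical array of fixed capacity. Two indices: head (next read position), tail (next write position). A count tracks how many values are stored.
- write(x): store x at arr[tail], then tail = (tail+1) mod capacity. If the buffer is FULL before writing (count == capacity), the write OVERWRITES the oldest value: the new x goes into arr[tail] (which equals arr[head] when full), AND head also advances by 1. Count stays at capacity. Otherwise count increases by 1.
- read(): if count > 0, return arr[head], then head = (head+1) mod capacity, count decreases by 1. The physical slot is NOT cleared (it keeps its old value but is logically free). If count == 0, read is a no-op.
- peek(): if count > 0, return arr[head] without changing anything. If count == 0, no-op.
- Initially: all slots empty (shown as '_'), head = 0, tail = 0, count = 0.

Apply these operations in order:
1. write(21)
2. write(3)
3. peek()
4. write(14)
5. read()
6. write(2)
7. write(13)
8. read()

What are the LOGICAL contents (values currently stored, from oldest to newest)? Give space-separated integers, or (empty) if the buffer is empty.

Answer: 14 2 13

Derivation:
After op 1 (write(21)): arr=[21 _ _ _ _ _] head=0 tail=1 count=1
After op 2 (write(3)): arr=[21 3 _ _ _ _] head=0 tail=2 count=2
After op 3 (peek()): arr=[21 3 _ _ _ _] head=0 tail=2 count=2
After op 4 (write(14)): arr=[21 3 14 _ _ _] head=0 tail=3 count=3
After op 5 (read()): arr=[21 3 14 _ _ _] head=1 tail=3 count=2
After op 6 (write(2)): arr=[21 3 14 2 _ _] head=1 tail=4 count=3
After op 7 (write(13)): arr=[21 3 14 2 13 _] head=1 tail=5 count=4
After op 8 (read()): arr=[21 3 14 2 13 _] head=2 tail=5 count=3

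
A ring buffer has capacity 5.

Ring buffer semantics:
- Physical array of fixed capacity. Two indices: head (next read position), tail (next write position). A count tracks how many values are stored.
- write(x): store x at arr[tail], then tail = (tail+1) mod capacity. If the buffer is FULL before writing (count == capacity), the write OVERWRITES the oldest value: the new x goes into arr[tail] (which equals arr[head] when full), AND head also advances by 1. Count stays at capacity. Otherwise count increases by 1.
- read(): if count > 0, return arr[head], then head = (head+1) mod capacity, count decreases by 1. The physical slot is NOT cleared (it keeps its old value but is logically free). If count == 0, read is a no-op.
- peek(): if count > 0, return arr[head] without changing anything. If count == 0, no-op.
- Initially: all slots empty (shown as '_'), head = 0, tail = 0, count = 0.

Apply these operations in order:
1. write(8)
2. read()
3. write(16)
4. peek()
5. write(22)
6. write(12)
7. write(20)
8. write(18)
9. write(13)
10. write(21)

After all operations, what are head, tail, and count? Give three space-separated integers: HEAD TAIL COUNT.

After op 1 (write(8)): arr=[8 _ _ _ _] head=0 tail=1 count=1
After op 2 (read()): arr=[8 _ _ _ _] head=1 tail=1 count=0
After op 3 (write(16)): arr=[8 16 _ _ _] head=1 tail=2 count=1
After op 4 (peek()): arr=[8 16 _ _ _] head=1 tail=2 count=1
After op 5 (write(22)): arr=[8 16 22 _ _] head=1 tail=3 count=2
After op 6 (write(12)): arr=[8 16 22 12 _] head=1 tail=4 count=3
After op 7 (write(20)): arr=[8 16 22 12 20] head=1 tail=0 count=4
After op 8 (write(18)): arr=[18 16 22 12 20] head=1 tail=1 count=5
After op 9 (write(13)): arr=[18 13 22 12 20] head=2 tail=2 count=5
After op 10 (write(21)): arr=[18 13 21 12 20] head=3 tail=3 count=5

Answer: 3 3 5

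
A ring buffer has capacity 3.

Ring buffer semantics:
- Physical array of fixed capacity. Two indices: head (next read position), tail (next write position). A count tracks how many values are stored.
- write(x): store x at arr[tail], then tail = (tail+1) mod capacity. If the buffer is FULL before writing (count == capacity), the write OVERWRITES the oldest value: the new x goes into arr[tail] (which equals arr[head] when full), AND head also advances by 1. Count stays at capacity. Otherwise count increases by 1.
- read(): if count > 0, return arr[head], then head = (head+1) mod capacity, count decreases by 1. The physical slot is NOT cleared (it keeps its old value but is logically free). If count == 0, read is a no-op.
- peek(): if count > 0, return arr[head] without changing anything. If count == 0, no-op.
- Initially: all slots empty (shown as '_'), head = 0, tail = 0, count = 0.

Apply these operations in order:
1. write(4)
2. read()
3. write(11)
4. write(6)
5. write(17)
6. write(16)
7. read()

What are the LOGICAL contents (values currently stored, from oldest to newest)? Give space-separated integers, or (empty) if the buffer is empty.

Answer: 17 16

Derivation:
After op 1 (write(4)): arr=[4 _ _] head=0 tail=1 count=1
After op 2 (read()): arr=[4 _ _] head=1 tail=1 count=0
After op 3 (write(11)): arr=[4 11 _] head=1 tail=2 count=1
After op 4 (write(6)): arr=[4 11 6] head=1 tail=0 count=2
After op 5 (write(17)): arr=[17 11 6] head=1 tail=1 count=3
After op 6 (write(16)): arr=[17 16 6] head=2 tail=2 count=3
After op 7 (read()): arr=[17 16 6] head=0 tail=2 count=2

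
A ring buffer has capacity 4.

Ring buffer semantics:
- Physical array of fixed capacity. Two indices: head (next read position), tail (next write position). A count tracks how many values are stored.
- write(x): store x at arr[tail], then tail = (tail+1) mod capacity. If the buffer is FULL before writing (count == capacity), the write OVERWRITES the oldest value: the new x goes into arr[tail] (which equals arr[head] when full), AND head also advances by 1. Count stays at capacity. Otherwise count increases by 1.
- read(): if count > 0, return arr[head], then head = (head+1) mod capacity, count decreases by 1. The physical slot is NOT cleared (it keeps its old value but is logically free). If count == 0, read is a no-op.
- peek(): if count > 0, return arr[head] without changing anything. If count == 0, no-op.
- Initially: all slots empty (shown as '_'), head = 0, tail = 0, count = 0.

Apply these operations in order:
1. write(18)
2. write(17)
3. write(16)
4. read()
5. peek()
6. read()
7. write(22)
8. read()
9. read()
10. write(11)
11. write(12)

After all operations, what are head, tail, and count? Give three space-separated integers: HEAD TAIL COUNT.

After op 1 (write(18)): arr=[18 _ _ _] head=0 tail=1 count=1
After op 2 (write(17)): arr=[18 17 _ _] head=0 tail=2 count=2
After op 3 (write(16)): arr=[18 17 16 _] head=0 tail=3 count=3
After op 4 (read()): arr=[18 17 16 _] head=1 tail=3 count=2
After op 5 (peek()): arr=[18 17 16 _] head=1 tail=3 count=2
After op 6 (read()): arr=[18 17 16 _] head=2 tail=3 count=1
After op 7 (write(22)): arr=[18 17 16 22] head=2 tail=0 count=2
After op 8 (read()): arr=[18 17 16 22] head=3 tail=0 count=1
After op 9 (read()): arr=[18 17 16 22] head=0 tail=0 count=0
After op 10 (write(11)): arr=[11 17 16 22] head=0 tail=1 count=1
After op 11 (write(12)): arr=[11 12 16 22] head=0 tail=2 count=2

Answer: 0 2 2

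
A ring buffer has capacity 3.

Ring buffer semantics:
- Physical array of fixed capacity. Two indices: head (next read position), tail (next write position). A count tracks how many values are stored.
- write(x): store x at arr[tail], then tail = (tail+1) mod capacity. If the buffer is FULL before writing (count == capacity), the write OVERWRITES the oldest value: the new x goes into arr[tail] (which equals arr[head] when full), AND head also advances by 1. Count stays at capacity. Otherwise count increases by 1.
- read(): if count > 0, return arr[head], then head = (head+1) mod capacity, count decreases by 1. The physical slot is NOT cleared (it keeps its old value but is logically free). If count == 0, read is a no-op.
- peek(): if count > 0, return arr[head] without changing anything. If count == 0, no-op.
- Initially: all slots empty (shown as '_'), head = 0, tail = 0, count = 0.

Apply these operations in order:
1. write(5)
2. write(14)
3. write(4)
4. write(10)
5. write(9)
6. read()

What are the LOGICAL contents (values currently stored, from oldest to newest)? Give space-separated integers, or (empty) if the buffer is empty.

Answer: 10 9

Derivation:
After op 1 (write(5)): arr=[5 _ _] head=0 tail=1 count=1
After op 2 (write(14)): arr=[5 14 _] head=0 tail=2 count=2
After op 3 (write(4)): arr=[5 14 4] head=0 tail=0 count=3
After op 4 (write(10)): arr=[10 14 4] head=1 tail=1 count=3
After op 5 (write(9)): arr=[10 9 4] head=2 tail=2 count=3
After op 6 (read()): arr=[10 9 4] head=0 tail=2 count=2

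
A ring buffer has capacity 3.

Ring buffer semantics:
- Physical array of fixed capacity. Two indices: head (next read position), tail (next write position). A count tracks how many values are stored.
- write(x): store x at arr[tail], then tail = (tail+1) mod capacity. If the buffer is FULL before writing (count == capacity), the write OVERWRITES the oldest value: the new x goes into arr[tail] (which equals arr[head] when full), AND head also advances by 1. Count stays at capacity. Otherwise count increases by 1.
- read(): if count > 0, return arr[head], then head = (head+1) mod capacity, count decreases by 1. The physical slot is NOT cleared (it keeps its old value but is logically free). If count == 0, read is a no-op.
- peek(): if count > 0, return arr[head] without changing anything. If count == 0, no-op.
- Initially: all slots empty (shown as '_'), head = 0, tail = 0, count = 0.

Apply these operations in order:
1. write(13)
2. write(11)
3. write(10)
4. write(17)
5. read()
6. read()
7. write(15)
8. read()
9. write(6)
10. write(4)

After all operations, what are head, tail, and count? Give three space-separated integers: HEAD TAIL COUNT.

After op 1 (write(13)): arr=[13 _ _] head=0 tail=1 count=1
After op 2 (write(11)): arr=[13 11 _] head=0 tail=2 count=2
After op 3 (write(10)): arr=[13 11 10] head=0 tail=0 count=3
After op 4 (write(17)): arr=[17 11 10] head=1 tail=1 count=3
After op 5 (read()): arr=[17 11 10] head=2 tail=1 count=2
After op 6 (read()): arr=[17 11 10] head=0 tail=1 count=1
After op 7 (write(15)): arr=[17 15 10] head=0 tail=2 count=2
After op 8 (read()): arr=[17 15 10] head=1 tail=2 count=1
After op 9 (write(6)): arr=[17 15 6] head=1 tail=0 count=2
After op 10 (write(4)): arr=[4 15 6] head=1 tail=1 count=3

Answer: 1 1 3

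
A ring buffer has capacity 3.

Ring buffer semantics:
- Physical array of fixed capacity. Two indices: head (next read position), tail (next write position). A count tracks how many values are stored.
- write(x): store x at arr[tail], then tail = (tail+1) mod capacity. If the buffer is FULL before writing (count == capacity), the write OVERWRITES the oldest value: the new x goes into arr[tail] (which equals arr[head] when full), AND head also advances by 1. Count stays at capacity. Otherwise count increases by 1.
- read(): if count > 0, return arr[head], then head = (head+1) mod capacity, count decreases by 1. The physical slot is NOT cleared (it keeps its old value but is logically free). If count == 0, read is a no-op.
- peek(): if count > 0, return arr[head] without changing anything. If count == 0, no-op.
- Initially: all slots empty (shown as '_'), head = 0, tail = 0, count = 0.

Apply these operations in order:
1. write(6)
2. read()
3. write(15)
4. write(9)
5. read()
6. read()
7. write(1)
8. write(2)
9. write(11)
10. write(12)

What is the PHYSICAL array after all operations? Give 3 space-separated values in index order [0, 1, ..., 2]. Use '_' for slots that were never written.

Answer: 12 2 11

Derivation:
After op 1 (write(6)): arr=[6 _ _] head=0 tail=1 count=1
After op 2 (read()): arr=[6 _ _] head=1 tail=1 count=0
After op 3 (write(15)): arr=[6 15 _] head=1 tail=2 count=1
After op 4 (write(9)): arr=[6 15 9] head=1 tail=0 count=2
After op 5 (read()): arr=[6 15 9] head=2 tail=0 count=1
After op 6 (read()): arr=[6 15 9] head=0 tail=0 count=0
After op 7 (write(1)): arr=[1 15 9] head=0 tail=1 count=1
After op 8 (write(2)): arr=[1 2 9] head=0 tail=2 count=2
After op 9 (write(11)): arr=[1 2 11] head=0 tail=0 count=3
After op 10 (write(12)): arr=[12 2 11] head=1 tail=1 count=3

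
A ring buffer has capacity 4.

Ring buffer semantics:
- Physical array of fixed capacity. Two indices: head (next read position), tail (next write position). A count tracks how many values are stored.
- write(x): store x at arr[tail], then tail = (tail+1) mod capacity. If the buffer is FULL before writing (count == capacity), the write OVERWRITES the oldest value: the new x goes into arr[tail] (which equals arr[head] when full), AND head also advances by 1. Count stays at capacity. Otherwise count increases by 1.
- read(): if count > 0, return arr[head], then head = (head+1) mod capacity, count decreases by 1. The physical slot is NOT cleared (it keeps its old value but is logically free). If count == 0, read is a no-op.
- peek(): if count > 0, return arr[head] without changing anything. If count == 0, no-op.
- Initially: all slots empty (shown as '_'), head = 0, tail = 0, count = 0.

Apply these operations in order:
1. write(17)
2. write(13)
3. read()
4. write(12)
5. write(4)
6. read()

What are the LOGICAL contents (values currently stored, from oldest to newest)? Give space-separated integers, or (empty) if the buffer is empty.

After op 1 (write(17)): arr=[17 _ _ _] head=0 tail=1 count=1
After op 2 (write(13)): arr=[17 13 _ _] head=0 tail=2 count=2
After op 3 (read()): arr=[17 13 _ _] head=1 tail=2 count=1
After op 4 (write(12)): arr=[17 13 12 _] head=1 tail=3 count=2
After op 5 (write(4)): arr=[17 13 12 4] head=1 tail=0 count=3
After op 6 (read()): arr=[17 13 12 4] head=2 tail=0 count=2

Answer: 12 4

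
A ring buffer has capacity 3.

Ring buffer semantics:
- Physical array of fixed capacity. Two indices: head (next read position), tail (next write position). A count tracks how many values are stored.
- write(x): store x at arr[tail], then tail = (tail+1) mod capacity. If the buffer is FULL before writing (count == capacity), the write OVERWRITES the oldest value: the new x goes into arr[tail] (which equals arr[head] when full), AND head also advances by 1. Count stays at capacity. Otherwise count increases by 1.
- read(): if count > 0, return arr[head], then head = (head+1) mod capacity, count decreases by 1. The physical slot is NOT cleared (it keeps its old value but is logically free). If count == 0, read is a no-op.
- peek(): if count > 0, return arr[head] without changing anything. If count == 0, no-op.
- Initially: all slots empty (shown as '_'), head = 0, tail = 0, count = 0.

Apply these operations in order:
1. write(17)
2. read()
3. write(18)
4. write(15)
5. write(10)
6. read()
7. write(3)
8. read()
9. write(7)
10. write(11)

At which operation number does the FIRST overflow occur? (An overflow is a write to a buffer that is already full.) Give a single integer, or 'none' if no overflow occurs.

Answer: 10

Derivation:
After op 1 (write(17)): arr=[17 _ _] head=0 tail=1 count=1
After op 2 (read()): arr=[17 _ _] head=1 tail=1 count=0
After op 3 (write(18)): arr=[17 18 _] head=1 tail=2 count=1
After op 4 (write(15)): arr=[17 18 15] head=1 tail=0 count=2
After op 5 (write(10)): arr=[10 18 15] head=1 tail=1 count=3
After op 6 (read()): arr=[10 18 15] head=2 tail=1 count=2
After op 7 (write(3)): arr=[10 3 15] head=2 tail=2 count=3
After op 8 (read()): arr=[10 3 15] head=0 tail=2 count=2
After op 9 (write(7)): arr=[10 3 7] head=0 tail=0 count=3
After op 10 (write(11)): arr=[11 3 7] head=1 tail=1 count=3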